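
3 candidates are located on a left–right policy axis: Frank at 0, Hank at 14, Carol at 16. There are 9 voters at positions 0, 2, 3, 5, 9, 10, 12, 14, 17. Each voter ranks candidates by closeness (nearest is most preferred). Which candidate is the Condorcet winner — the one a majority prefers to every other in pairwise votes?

With single-peaked preferences on a line, the Condorcet winner is the candidate closest to the median voter.
The median voter (position 9) is closest to Hank at 14.
Check: Hank vs Carol — voters closer to Hank: 8 of 9.

Hank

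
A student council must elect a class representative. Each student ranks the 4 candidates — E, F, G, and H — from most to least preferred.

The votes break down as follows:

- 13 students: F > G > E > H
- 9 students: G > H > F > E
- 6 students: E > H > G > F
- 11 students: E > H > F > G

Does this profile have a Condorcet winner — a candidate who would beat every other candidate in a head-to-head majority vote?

Head-to-head results (39 voters total):
E vs F: F wins 22–17.
E vs G: G wins 22–17.
E vs H: E wins 30–9.
F vs G: F wins 24–15.
F vs H: H wins 26–13.
G vs H: G wins 22–17.
No candidate beats all others: E beats H beats F beats E, a majority cycle.

No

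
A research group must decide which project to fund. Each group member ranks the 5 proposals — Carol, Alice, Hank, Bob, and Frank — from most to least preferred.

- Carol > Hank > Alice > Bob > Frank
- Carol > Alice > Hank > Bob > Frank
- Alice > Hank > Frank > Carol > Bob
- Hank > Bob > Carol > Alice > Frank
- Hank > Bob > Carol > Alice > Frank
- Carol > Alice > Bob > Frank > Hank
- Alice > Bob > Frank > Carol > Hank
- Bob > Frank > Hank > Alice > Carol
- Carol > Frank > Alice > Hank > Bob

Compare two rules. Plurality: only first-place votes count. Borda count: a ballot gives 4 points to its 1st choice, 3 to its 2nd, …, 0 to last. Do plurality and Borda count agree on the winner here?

Yes

Plurality first-place counts: Carol 4, Alice 2, Hank 2, Bob 1, Frank 0 → Carol.
Borda totals: Carol 22, Alice 21, Hank 19, Bob 17, Frank 11 → Carol.
The two rules agree on Carol.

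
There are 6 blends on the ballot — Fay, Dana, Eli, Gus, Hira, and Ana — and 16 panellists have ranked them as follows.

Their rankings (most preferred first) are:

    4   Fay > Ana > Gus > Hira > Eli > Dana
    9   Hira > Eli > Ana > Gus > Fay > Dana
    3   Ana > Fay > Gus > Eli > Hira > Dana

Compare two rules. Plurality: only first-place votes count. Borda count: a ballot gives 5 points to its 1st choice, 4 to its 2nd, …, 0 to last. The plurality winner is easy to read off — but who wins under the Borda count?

Plurality first-place counts: Fay 4, Dana 0, Eli 0, Gus 0, Hira 9, Ana 3 → Hira.
Borda totals: Fay 41, Dana 0, Eli 46, Gus 39, Hira 56, Ana 58 → Ana.

Ana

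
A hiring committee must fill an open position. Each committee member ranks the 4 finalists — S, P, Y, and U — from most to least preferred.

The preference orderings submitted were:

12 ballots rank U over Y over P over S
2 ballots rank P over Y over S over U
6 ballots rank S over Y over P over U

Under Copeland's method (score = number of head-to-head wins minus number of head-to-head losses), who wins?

U

Pairwise results:
  S vs P: P wins 14–6.
  S vs Y: Y wins 14–6.
  S vs U: U wins 12–8.
  P vs Y: Y wins 18–2.
  P vs U: U wins 12–8.
  Y vs U: U wins 12–8.
Copeland scores (wins − losses):
  S: 0 − 3 = -3
  P: 1 − 2 = -1
  Y: 2 − 1 = 1
  U: 3 − 0 = 3
U has the best Copeland score.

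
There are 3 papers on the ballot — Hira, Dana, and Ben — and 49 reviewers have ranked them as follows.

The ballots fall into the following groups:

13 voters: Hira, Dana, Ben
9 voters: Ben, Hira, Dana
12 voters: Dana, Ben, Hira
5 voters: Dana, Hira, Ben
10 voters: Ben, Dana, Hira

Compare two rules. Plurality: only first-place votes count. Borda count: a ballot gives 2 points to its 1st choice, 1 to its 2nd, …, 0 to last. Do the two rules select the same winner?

No

Plurality first-place counts: Hira 13, Dana 17, Ben 19 → Ben.
Borda totals: Hira 40, Dana 57, Ben 50 → Dana.
The two rules disagree: plurality picks Ben, Borda picks Dana.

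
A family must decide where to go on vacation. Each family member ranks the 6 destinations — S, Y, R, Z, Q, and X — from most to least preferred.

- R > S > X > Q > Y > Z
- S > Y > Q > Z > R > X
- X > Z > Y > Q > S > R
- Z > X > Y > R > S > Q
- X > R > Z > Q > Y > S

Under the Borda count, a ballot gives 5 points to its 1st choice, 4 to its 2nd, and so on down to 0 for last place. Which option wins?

X

Borda scores:
  S: 4 + 5 + 1 + 1 + 0 = 11
  Y: 1 + 4 + 3 + 3 + 1 = 12
  R: 5 + 1 + 0 + 2 + 4 = 12
  Z: 0 + 2 + 4 + 5 + 3 = 14
  Q: 2 + 3 + 2 + 0 + 2 = 9
  X: 3 + 0 + 5 + 4 + 5 = 17
X has the highest total.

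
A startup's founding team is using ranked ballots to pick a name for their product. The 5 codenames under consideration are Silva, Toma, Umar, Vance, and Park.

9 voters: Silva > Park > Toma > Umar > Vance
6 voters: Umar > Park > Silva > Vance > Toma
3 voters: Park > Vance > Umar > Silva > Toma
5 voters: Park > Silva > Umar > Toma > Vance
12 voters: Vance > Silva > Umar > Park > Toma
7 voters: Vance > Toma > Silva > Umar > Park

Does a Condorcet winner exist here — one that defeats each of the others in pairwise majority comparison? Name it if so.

None — there is no Condorcet winner

Head-to-head results (42 voters total):
Silva vs Toma: Silva wins 35–7.
Silva vs Umar: Silva wins 33–9.
Silva vs Vance: Vance wins 22–20.
Silva vs Park: Silva wins 28–14.
Toma vs Umar: Umar wins 26–16.
Toma vs Vance: Vance wins 28–14.
Toma vs Park: Park wins 35–7.
Umar vs Vance: Vance wins 22–20.
Umar vs Park: Umar wins 25–17.
Vance vs Park: Park wins 23–19.
No candidate beats all others: Silva beats Park beats Vance beats Silva, a majority cycle.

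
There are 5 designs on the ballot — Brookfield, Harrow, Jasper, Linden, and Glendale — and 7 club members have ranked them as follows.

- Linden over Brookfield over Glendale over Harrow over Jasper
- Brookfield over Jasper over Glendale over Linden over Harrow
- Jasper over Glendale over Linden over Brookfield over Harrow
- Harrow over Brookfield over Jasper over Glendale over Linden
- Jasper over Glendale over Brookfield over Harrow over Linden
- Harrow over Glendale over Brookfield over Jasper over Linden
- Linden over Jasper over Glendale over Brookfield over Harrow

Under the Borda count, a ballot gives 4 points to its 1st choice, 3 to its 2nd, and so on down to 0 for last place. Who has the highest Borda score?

Borda scores:
  Brookfield: 3 + 4 + 1 + 3 + 2 + 2 + 1 = 16
  Harrow: 1 + 0 + 0 + 4 + 1 + 4 + 0 = 10
  Jasper: 0 + 3 + 4 + 2 + 4 + 1 + 3 = 17
  Linden: 4 + 1 + 2 + 0 + 0 + 0 + 4 = 11
  Glendale: 2 + 2 + 3 + 1 + 3 + 3 + 2 = 16
Jasper has the highest total.

Jasper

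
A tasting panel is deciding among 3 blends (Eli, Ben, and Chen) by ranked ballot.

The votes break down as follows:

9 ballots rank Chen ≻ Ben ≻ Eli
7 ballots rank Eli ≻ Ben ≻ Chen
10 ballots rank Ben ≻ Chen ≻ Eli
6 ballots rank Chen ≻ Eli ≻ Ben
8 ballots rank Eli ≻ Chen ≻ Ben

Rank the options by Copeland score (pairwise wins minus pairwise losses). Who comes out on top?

Chen

Pairwise results:
  Eli vs Ben: Eli wins 21–19.
  Eli vs Chen: Chen wins 25–15.
  Ben vs Chen: Chen wins 23–17.
Copeland scores (wins − losses):
  Eli: 1 − 1 = 0
  Ben: 0 − 2 = -2
  Chen: 2 − 0 = 2
Chen has the best Copeland score.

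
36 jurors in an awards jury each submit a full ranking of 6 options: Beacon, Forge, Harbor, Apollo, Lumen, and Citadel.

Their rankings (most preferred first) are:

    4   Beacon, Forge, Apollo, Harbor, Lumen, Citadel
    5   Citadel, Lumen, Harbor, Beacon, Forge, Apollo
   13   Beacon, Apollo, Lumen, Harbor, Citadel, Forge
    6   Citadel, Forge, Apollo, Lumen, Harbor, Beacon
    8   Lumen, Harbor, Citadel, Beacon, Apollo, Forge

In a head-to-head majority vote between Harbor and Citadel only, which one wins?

Harbor

Ballots ranking Harbor above Citadel: 4+13+8 = 25.
Ballots ranking Citadel above Harbor: 5+6 = 11.
Harbor wins the head-to-head, 25–11.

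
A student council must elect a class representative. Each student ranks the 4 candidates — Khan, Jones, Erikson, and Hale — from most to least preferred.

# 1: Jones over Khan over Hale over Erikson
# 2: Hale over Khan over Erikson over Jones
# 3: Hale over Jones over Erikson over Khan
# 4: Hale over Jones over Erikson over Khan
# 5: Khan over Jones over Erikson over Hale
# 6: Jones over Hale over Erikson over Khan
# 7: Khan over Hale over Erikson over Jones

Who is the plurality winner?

First-place vote totals:
  Khan: 2
  Jones: 2
  Erikson: 0
  Hale: 3
Hale has the most first-place votes.

Hale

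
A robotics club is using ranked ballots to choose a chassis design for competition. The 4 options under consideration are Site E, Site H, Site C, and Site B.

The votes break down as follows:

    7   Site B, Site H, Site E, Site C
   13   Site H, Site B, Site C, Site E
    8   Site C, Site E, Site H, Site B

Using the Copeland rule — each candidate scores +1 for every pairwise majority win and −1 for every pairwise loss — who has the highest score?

Pairwise results:
  Site E vs Site H: Site H wins 20–8.
  Site E vs Site C: Site C wins 21–7.
  Site E vs Site B: Site B wins 20–8.
  Site H vs Site C: Site H wins 20–8.
  Site H vs Site B: Site H wins 21–7.
  Site C vs Site B: Site B wins 20–8.
Copeland scores (wins − losses):
  Site E: 0 − 3 = -3
  Site H: 3 − 0 = 3
  Site C: 1 − 2 = -1
  Site B: 2 − 1 = 1
Site H has the best Copeland score.

Site H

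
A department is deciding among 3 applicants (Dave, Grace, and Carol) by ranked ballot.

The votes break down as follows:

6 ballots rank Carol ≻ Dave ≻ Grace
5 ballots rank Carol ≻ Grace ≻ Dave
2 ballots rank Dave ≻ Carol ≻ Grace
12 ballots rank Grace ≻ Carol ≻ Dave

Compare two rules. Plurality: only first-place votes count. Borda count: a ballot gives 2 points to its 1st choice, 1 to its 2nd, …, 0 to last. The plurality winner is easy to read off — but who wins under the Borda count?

Carol

Plurality first-place counts: Dave 2, Grace 12, Carol 11 → Grace.
Borda totals: Dave 10, Grace 29, Carol 36 → Carol.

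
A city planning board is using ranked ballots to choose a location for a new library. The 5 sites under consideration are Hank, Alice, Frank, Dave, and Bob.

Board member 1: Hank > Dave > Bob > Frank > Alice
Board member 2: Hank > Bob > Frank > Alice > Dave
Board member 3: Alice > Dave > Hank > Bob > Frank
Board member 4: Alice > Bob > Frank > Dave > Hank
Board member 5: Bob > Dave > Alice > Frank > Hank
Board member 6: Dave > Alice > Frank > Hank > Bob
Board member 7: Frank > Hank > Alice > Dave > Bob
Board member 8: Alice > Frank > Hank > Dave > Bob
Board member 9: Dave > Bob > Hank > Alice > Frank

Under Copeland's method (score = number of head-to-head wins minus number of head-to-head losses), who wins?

Alice

Pairwise results:
  Hank vs Alice: Alice wins 5–4.
  Hank vs Frank: Frank wins 5–4.
  Hank vs Dave: Dave wins 5–4.
  Hank vs Bob: Hank wins 6–3.
  Alice vs Frank: Alice wins 6–3.
  Alice vs Dave: Alice wins 5–4.
  Alice vs Bob: Alice wins 5–4.
  Frank vs Dave: Dave wins 5–4.
  Frank vs Bob: Bob wins 6–3.
  Dave vs Bob: Dave wins 6–3.
Copeland scores (wins − losses):
  Hank: 1 − 3 = -2
  Alice: 4 − 0 = 4
  Frank: 1 − 3 = -2
  Dave: 3 − 1 = 2
  Bob: 1 − 3 = -2
Alice has the best Copeland score.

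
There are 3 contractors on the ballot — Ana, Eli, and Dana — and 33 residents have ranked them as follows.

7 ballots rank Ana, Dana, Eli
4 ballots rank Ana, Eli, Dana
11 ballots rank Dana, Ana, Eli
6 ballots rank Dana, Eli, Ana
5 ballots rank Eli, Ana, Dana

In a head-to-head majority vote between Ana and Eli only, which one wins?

Ana

Ballots ranking Ana above Eli: 7+4+11 = 22.
Ballots ranking Eli above Ana: 6+5 = 11.
Ana wins the head-to-head, 22–11.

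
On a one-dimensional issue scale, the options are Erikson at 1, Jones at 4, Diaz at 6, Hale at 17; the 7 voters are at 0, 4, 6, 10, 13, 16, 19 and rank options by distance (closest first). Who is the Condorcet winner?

Diaz

With single-peaked preferences on a line, the Condorcet winner is the candidate closest to the median voter.
The median voter (position 10) is closest to Diaz at 6.
Check: Diaz vs Hale — voters closer to Diaz: 4 of 7.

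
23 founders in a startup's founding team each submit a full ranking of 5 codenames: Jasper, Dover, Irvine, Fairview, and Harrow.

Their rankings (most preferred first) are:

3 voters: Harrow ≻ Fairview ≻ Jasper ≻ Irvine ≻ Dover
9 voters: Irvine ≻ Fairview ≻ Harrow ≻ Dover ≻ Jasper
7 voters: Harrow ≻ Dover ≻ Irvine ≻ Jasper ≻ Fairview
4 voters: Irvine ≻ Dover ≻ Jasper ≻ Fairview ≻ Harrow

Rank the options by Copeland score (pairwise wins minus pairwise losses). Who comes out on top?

Pairwise results:
  Jasper vs Dover: Dover wins 20–3.
  Jasper vs Irvine: Irvine wins 20–3.
  Jasper vs Fairview: Fairview wins 12–11.
  Jasper vs Harrow: Harrow wins 19–4.
  Dover vs Irvine: Irvine wins 16–7.
  Dover vs Fairview: Fairview wins 12–11.
  Dover vs Harrow: Harrow wins 19–4.
  Irvine vs Fairview: Irvine wins 20–3.
  Irvine vs Harrow: Irvine wins 13–10.
  Fairview vs Harrow: Fairview wins 13–10.
Copeland scores (wins − losses):
  Jasper: 0 − 4 = -4
  Dover: 1 − 3 = -2
  Irvine: 4 − 0 = 4
  Fairview: 3 − 1 = 2
  Harrow: 2 − 2 = 0
Irvine has the best Copeland score.

Irvine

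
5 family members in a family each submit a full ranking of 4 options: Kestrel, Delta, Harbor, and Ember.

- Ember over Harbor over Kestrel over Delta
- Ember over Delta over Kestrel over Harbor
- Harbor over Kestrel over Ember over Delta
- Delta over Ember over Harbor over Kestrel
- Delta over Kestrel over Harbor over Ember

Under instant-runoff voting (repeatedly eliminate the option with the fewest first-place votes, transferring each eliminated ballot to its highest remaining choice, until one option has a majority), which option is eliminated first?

Kestrel

Round 1: Delta 2, Ember 2, Harbor 1, Kestrel 0. Kestrel has the fewest and is eliminated.
Round 2: Delta 2, Ember 2, Harbor 1. Harbor has the fewest and is eliminated.
Round 3: Ember 3, Delta 2. Ember has a majority.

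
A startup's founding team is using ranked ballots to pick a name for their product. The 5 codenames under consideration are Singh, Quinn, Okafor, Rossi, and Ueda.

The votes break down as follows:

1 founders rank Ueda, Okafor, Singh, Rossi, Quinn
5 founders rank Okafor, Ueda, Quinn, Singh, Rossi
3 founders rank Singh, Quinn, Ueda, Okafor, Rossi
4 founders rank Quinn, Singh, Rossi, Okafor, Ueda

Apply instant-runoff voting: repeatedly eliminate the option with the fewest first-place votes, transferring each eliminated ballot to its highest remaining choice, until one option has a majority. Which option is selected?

Quinn

Round 1: Okafor 5, Quinn 4, Singh 3, Ueda 1, Rossi 0. Rossi has the fewest and is eliminated.
Round 2: Okafor 5, Quinn 4, Singh 3, Ueda 1. Ueda has the fewest and is eliminated.
Round 3: Okafor 6, Quinn 4, Singh 3. Singh has the fewest and is eliminated.
Round 4: Quinn 7, Okafor 6. Quinn has a majority.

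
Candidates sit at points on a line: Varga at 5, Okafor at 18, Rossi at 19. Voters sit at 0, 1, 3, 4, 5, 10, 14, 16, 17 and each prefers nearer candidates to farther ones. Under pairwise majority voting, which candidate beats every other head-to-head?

Varga

With single-peaked preferences on a line, the Condorcet winner is the candidate closest to the median voter.
The median voter (position 5) is closest to Varga at 5.
Check: Varga vs Rossi — voters closer to Varga: 6 of 9.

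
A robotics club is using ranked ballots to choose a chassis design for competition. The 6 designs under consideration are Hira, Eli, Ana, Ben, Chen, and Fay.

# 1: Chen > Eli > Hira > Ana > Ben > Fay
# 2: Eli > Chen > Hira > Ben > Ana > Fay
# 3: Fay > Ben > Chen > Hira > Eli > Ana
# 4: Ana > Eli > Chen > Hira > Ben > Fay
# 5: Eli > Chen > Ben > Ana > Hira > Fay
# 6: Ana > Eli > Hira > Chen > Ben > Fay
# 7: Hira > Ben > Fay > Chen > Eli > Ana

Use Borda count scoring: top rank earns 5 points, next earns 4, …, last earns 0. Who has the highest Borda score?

Borda scores:
  Hira: 3 + 3 + 2 + 2 + 1 + 3 + 5 = 19
  Eli: 4 + 5 + 1 + 4 + 5 + 4 + 1 = 24
  Ana: 2 + 1 + 0 + 5 + 2 + 5 + 0 = 15
  Ben: 1 + 2 + 4 + 1 + 3 + 1 + 4 = 16
  Chen: 5 + 4 + 3 + 3 + 4 + 2 + 2 = 23
  Fay: 0 + 0 + 5 + 0 + 0 + 0 + 3 = 8
Eli has the highest total.

Eli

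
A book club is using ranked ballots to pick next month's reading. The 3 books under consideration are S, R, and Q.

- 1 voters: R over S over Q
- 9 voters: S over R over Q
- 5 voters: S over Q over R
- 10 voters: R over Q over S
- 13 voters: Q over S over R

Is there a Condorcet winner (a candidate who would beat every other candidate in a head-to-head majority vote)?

Head-to-head results (38 voters total):
S vs R: S wins 27–11.
S vs Q: Q wins 23–15.
R vs Q: R wins 20–18.
No candidate beats all others: S beats R beats Q beats S, a majority cycle.

No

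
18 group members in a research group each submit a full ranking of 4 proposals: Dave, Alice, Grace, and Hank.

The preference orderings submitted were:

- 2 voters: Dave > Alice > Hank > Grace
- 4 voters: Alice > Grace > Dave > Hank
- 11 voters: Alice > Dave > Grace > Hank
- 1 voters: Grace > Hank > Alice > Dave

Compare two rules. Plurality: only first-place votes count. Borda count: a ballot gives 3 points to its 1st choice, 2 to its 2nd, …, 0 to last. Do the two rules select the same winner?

Plurality first-place counts: Dave 2, Alice 15, Grace 1, Hank 0 → Alice.
Borda totals: Dave 32, Alice 50, Grace 22, Hank 4 → Alice.
The two rules agree on Alice.

Yes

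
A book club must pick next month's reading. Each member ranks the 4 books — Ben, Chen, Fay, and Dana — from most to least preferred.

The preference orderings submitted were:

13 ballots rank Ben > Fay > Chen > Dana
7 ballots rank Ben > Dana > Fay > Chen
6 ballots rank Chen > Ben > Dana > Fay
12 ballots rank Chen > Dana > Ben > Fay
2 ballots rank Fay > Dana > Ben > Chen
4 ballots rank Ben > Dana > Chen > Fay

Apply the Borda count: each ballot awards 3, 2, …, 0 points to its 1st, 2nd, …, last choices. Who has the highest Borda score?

Borda scores:
  Ben: 13·3 + 7·3 + 6·2 + 12·1 + 2·1 + 4·3 = 98
  Chen: 13·1 + 7·0 + 6·3 + 12·3 + 2·0 + 4·1 = 71
  Fay: 13·2 + 7·1 + 6·0 + 12·0 + 2·3 + 4·0 = 39
  Dana: 13·0 + 7·2 + 6·1 + 12·2 + 2·2 + 4·2 = 56
Ben has the highest total.

Ben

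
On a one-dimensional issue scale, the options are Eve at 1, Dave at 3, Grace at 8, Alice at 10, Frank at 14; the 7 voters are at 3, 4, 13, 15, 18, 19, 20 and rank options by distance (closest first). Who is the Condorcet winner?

Frank

With single-peaked preferences on a line, the Condorcet winner is the candidate closest to the median voter.
The median voter (position 15) is closest to Frank at 14.
Check: Frank vs Grace — voters closer to Frank: 5 of 7.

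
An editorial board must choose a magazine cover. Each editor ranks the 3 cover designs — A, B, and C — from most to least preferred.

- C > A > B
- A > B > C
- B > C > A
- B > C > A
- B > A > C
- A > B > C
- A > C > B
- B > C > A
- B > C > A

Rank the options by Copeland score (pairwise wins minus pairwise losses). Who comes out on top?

B

Pairwise results:
  A vs B: B wins 5–4.
  A vs C: C wins 5–4.
  B vs C: B wins 7–2.
Copeland scores (wins − losses):
  A: 0 − 2 = -2
  B: 2 − 0 = 2
  C: 1 − 1 = 0
B has the best Copeland score.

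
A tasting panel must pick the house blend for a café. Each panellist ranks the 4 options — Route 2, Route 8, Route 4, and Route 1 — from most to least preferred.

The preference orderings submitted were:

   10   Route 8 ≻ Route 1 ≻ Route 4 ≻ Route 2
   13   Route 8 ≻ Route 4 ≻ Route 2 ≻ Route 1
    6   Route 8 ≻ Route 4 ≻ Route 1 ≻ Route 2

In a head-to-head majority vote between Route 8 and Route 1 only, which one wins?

Ballots ranking Route 8 above Route 1: 10+13+6 = 29.
Ballots ranking Route 1 above Route 8: 0.
Route 8 wins the head-to-head, 29–0.

Route 8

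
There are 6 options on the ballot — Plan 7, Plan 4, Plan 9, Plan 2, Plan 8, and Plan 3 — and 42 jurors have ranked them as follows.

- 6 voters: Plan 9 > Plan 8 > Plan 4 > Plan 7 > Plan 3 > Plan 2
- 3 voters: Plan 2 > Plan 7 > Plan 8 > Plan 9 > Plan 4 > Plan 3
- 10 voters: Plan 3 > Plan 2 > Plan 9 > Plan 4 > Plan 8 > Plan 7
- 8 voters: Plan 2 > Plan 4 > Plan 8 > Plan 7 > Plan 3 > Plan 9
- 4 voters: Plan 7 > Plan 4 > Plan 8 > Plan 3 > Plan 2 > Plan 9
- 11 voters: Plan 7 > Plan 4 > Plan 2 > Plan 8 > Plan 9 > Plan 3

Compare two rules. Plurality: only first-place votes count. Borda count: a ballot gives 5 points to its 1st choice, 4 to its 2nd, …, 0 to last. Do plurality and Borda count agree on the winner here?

Plurality first-place counts: Plan 7 15, Plan 4 0, Plan 9 6, Plan 2 11, Plan 8 0, Plan 3 10 → Plan 7.
Borda totals: Plan 7 115, Plan 4 133, Plan 9 77, Plan 2 132, Plan 8 101, Plan 3 72 → Plan 4.
The two rules disagree: plurality picks Plan 7, Borda picks Plan 4.

No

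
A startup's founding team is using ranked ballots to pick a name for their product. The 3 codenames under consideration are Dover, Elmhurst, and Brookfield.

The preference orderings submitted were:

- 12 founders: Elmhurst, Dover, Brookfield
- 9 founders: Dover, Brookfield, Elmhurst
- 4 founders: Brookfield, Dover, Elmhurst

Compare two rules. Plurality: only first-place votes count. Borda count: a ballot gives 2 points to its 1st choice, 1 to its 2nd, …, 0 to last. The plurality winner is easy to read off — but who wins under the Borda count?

Dover

Plurality first-place counts: Dover 9, Elmhurst 12, Brookfield 4 → Elmhurst.
Borda totals: Dover 34, Elmhurst 24, Brookfield 17 → Dover.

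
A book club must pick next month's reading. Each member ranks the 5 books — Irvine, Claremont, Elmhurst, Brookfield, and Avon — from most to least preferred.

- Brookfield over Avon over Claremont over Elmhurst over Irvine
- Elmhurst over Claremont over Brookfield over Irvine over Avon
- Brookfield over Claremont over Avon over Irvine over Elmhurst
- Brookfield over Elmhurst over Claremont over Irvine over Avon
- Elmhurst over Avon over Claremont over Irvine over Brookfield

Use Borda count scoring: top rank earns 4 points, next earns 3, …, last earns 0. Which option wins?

Borda scores:
  Irvine: 0 + 1 + 1 + 1 + 1 = 4
  Claremont: 2 + 3 + 3 + 2 + 2 = 12
  Elmhurst: 1 + 4 + 0 + 3 + 4 = 12
  Brookfield: 4 + 2 + 4 + 4 + 0 = 14
  Avon: 3 + 0 + 2 + 0 + 3 = 8
Brookfield has the highest total.

Brookfield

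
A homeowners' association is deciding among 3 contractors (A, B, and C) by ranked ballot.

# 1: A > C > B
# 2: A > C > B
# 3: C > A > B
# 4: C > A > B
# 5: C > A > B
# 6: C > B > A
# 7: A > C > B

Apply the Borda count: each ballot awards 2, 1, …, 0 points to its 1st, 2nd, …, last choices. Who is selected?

C

Borda scores:
  A: 2 + 2 + 1 + 1 + 1 + 0 + 2 = 9
  B: 0 + 0 + 0 + 0 + 0 + 1 + 0 = 1
  C: 1 + 1 + 2 + 2 + 2 + 2 + 1 = 11
C has the highest total.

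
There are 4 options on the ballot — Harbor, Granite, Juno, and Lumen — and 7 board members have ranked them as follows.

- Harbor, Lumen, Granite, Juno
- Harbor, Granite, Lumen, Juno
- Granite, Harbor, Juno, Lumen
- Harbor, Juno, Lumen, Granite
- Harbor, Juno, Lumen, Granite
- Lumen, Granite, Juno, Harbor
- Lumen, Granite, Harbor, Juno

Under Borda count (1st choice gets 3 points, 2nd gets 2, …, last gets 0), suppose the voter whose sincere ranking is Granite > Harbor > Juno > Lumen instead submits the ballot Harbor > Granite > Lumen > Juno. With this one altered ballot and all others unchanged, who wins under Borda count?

Harbor

Borda totals with the altered ballot: Harbor 16, Granite 9, Juno 5, Lumen 12.
The winner is unchanged: still Harbor.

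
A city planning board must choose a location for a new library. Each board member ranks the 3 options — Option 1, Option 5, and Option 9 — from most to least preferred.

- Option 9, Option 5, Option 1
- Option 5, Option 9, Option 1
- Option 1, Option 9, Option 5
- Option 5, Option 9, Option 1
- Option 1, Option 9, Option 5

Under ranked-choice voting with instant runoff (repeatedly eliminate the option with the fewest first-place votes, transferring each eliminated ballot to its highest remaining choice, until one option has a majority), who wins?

Option 5

Round 1: Option 1 2, Option 5 2, Option 9 1. Option 9 has the fewest and is eliminated.
Round 2: Option 5 3, Option 1 2. Option 5 has a majority.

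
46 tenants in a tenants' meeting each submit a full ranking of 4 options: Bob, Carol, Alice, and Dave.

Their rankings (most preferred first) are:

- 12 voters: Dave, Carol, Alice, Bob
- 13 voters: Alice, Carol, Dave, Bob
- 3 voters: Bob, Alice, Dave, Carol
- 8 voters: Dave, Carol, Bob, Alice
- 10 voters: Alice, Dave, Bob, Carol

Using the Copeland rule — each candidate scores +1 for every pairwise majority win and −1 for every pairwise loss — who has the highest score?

Pairwise results:
  Bob vs Carol: Carol wins 33–13.
  Bob vs Alice: Alice wins 35–11.
  Bob vs Dave: Dave wins 43–3.
  Carol vs Alice: Alice wins 26–20.
  Carol vs Dave: Dave wins 33–13.
  Alice vs Dave: Alice wins 26–20.
Copeland scores (wins − losses):
  Bob: 0 − 3 = -3
  Carol: 1 − 2 = -1
  Alice: 3 − 0 = 3
  Dave: 2 − 1 = 1
Alice has the best Copeland score.

Alice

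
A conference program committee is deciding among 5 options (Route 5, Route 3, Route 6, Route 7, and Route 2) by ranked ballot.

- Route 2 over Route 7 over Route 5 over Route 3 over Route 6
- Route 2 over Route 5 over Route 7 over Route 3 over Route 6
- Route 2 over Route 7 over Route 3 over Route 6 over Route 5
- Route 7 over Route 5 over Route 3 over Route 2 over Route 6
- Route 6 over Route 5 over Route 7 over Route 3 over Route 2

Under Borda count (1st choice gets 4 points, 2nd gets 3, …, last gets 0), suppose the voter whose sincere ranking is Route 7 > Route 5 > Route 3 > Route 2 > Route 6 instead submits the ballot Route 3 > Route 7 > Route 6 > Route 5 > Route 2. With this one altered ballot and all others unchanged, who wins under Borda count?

Borda totals with the altered ballot: Route 5 9, Route 3 9, Route 6 7, Route 7 13, Route 2 12.
The winner is unchanged: still Route 7.

Route 7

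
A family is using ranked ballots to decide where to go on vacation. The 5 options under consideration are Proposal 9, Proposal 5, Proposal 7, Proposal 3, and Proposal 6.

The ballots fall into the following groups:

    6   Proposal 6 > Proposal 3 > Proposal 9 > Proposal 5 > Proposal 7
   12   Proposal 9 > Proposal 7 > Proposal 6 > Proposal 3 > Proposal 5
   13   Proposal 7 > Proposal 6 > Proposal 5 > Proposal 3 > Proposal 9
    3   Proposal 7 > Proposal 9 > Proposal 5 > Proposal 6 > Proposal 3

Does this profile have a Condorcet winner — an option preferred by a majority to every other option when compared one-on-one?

Head-to-head results (34 voters total):
Proposal 9 vs Proposal 5: Proposal 9 wins 21–13.
Proposal 9 vs Proposal 7: Proposal 9 wins 18–16.
Proposal 9 vs Proposal 3: Proposal 3 wins 19–15.
Proposal 9 vs Proposal 6: Proposal 6 wins 19–15.
Proposal 5 vs Proposal 7: Proposal 7 wins 28–6.
Proposal 5 vs Proposal 3: Proposal 3 wins 18–16.
Proposal 5 vs Proposal 6: Proposal 6 wins 31–3.
Proposal 7 vs Proposal 3: Proposal 7 wins 28–6.
Proposal 7 vs Proposal 6: Proposal 7 wins 28–6.
Proposal 3 vs Proposal 6: Proposal 6 wins 34–0.
No candidate beats all others: Proposal 9 beats Proposal 7 beats Proposal 3 beats Proposal 9, a majority cycle.

No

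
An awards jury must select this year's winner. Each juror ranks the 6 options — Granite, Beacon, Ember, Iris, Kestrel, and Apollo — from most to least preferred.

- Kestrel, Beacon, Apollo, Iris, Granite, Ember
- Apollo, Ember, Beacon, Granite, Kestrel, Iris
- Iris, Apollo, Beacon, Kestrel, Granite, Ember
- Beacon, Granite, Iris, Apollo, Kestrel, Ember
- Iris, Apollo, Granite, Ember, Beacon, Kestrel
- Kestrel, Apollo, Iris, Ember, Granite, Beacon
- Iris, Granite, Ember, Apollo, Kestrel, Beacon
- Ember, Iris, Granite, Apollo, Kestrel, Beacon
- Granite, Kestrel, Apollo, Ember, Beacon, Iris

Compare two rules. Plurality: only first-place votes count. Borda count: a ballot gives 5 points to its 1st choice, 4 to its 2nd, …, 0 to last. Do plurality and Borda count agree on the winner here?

Plurality first-place counts: Granite 1, Beacon 1, Ember 1, Iris 3, Kestrel 2, Apollo 1 → Iris.
Borda totals: Granite 24, Beacon 17, Ember 18, Iris 27, Kestrel 20, Apollo 29 → Apollo.
The two rules disagree: plurality picks Iris, Borda picks Apollo.

No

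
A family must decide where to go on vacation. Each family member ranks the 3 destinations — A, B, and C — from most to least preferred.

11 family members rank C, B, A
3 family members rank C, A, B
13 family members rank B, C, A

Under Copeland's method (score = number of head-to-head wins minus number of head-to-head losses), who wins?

C

Pairwise results:
  A vs B: B wins 24–3.
  A vs C: C wins 27–0.
  B vs C: C wins 14–13.
Copeland scores (wins − losses):
  A: 0 − 2 = -2
  B: 1 − 1 = 0
  C: 2 − 0 = 2
C has the best Copeland score.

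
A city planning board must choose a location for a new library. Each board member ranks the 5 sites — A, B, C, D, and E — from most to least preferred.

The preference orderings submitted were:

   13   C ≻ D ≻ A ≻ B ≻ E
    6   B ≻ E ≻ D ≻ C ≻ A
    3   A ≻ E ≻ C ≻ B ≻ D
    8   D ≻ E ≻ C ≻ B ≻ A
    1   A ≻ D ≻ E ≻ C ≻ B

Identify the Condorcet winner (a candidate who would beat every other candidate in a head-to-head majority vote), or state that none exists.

Head-to-head results (31 voters total):
A vs B: A wins 17–14.
A vs C: C wins 27–4.
A vs D: D wins 27–4.
A vs E: A wins 17–14.
B vs C: C wins 25–6.
B vs D: D wins 22–9.
B vs E: B wins 19–12.
C vs D: C wins 16–15.
C vs E: E wins 18–13.
D vs E: D wins 22–9.
No candidate beats all others: A beats E beats C beats A, a majority cycle.

None — there is no Condorcet winner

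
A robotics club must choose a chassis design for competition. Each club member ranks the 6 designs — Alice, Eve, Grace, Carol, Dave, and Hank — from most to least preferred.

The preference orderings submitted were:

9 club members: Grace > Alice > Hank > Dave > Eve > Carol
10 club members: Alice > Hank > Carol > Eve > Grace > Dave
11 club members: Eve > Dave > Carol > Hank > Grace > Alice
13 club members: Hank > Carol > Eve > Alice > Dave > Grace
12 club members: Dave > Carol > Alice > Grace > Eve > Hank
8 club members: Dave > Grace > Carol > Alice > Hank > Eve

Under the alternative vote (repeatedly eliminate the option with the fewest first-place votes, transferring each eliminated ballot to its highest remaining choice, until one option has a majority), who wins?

Round 1: Dave 20, Hank 13, Eve 11, Alice 10, Grace 9, Carol 0. Carol has the fewest and is eliminated.
Round 2: Dave 20, Hank 13, Eve 11, Alice 10, Grace 9. Grace has the fewest and is eliminated.
Round 3: Dave 20, Alice 19, Hank 13, Eve 11. Eve has the fewest and is eliminated.
Round 4: Dave 31, Alice 19, Hank 13. Hank has the fewest and is eliminated.
Round 5: Alice 32, Dave 31. Alice has a majority.

Alice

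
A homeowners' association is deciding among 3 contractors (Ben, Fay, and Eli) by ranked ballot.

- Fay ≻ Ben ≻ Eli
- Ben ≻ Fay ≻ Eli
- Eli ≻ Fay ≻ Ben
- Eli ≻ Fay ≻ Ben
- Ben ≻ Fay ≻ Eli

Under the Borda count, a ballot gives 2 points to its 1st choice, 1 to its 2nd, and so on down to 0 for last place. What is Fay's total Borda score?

6

Borda scores:
  Ben: 1 + 2 + 0 + 0 + 2 = 5
  Fay: 2 + 1 + 1 + 1 + 1 = 6
  Eli: 0 + 0 + 2 + 2 + 0 = 4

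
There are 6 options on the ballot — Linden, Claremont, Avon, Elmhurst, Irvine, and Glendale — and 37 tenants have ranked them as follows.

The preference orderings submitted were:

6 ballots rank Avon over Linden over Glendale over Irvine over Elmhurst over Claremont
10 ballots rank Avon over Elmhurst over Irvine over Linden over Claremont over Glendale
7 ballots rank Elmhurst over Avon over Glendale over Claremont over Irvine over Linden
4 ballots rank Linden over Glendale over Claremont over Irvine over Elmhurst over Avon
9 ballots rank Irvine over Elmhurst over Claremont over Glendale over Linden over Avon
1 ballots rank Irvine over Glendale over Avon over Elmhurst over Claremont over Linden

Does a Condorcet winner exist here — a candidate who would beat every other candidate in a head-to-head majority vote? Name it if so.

There is no Condorcet winner

Head-to-head results (37 voters total):
Linden vs Claremont: Linden wins 20–17.
Linden vs Avon: Avon wins 24–13.
Linden vs Elmhurst: Elmhurst wins 27–10.
Linden vs Irvine: Irvine wins 27–10.
Linden vs Glendale: Linden wins 20–17.
Claremont vs Avon: Avon wins 24–13.
Claremont vs Elmhurst: Elmhurst wins 33–4.
Claremont vs Irvine: Irvine wins 26–11.
Claremont vs Glendale: Claremont wins 19–18.
Avon vs Elmhurst: Elmhurst wins 20–17.
Avon vs Irvine: Avon wins 23–14.
Avon vs Glendale: Avon wins 23–14.
Elmhurst vs Irvine: Irvine wins 20–17.
Elmhurst vs Glendale: Elmhurst wins 26–11.
Irvine vs Glendale: Irvine wins 20–17.
No candidate beats all others: Avon beats Irvine beats Elmhurst beats Avon, a majority cycle.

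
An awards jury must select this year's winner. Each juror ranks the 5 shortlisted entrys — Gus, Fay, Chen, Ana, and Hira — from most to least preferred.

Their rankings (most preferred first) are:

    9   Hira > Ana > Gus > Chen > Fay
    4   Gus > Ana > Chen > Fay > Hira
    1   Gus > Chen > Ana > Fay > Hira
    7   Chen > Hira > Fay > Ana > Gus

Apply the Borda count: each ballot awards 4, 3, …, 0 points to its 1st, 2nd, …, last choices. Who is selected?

Hira

Borda scores:
  Gus: 9·2 + 4·4 + 4 + 7·0 = 38
  Fay: 9·0 + 4·1 + 1 + 7·2 = 19
  Chen: 9·1 + 4·2 + 3 + 7·4 = 48
  Ana: 9·3 + 4·3 + 2 + 7·1 = 48
  Hira: 9·4 + 4·0 + 0 + 7·3 = 57
Hira has the highest total.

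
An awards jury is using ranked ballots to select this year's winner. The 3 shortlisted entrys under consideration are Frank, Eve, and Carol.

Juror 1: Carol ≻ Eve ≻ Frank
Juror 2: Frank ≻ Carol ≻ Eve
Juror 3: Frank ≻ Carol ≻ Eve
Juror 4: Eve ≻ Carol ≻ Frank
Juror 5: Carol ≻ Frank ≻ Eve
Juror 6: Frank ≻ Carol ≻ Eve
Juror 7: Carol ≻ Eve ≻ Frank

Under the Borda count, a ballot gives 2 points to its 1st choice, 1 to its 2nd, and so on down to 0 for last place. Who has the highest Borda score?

Borda scores:
  Frank: 0 + 2 + 2 + 0 + 1 + 2 + 0 = 7
  Eve: 1 + 0 + 0 + 2 + 0 + 0 + 1 = 4
  Carol: 2 + 1 + 1 + 1 + 2 + 1 + 2 = 10
Carol has the highest total.

Carol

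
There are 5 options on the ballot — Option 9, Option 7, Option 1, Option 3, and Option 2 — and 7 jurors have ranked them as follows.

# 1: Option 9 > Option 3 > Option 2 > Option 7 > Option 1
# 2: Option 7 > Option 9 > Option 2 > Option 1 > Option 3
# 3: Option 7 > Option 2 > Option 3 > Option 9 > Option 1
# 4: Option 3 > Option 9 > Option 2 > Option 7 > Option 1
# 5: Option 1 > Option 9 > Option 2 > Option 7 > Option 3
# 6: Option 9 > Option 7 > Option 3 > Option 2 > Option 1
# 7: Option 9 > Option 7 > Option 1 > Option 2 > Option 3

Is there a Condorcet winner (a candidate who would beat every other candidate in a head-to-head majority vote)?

Yes

Head-to-head results (7 voters total):
Option 9 vs Option 7: Option 9 wins 5–2.
Option 9 vs Option 1: Option 9 wins 6–1.
Option 9 vs Option 3: Option 9 wins 5–2.
Option 9 vs Option 2: Option 9 wins 6–1.
Option 7 vs Option 1: Option 7 wins 6–1.
Option 7 vs Option 3: Option 7 wins 5–2.
Option 7 vs Option 2: Option 7 wins 4–3.
Option 1 vs Option 3: Option 3 wins 4–3.
Option 1 vs Option 2: Option 2 wins 5–2.
Option 3 vs Option 2: Option 2 wins 4–3.
Option 9 beats each rival — Option 7 (5–2), Option 1 (6–1), Option 3 (5–2), Option 2 (6–1) — so Option 9 is the Condorcet winner.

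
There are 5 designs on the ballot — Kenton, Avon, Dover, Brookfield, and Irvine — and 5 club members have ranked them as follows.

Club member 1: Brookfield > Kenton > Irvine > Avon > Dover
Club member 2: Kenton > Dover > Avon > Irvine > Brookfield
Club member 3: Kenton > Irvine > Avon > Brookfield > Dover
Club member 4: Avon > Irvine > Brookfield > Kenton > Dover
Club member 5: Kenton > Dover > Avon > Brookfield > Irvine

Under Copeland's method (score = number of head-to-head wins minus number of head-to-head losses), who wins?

Kenton

Pairwise results:
  Kenton vs Avon: Kenton wins 4–1.
  Kenton vs Dover: Kenton wins 5–0.
  Kenton vs Brookfield: Kenton wins 3–2.
  Kenton vs Irvine: Kenton wins 4–1.
  Avon vs Dover: Avon wins 3–2.
  Avon vs Brookfield: Avon wins 4–1.
  Avon vs Irvine: Avon wins 3–2.
  Dover vs Brookfield: Brookfield wins 3–2.
  Dover vs Irvine: Irvine wins 3–2.
  Brookfield vs Irvine: Irvine wins 3–2.
Copeland scores (wins − losses):
  Kenton: 4 − 0 = 4
  Avon: 3 − 1 = 2
  Dover: 0 − 4 = -4
  Brookfield: 1 − 3 = -2
  Irvine: 2 − 2 = 0
Kenton has the best Copeland score.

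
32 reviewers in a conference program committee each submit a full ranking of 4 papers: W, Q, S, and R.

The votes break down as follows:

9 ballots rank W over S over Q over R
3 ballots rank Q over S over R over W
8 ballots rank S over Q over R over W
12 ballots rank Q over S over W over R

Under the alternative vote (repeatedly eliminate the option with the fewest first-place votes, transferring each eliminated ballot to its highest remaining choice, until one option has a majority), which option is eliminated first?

R

Round 1: Q 15, W 9, S 8, R 0. R has the fewest and is eliminated.
Round 2: Q 15, W 9, S 8. S has the fewest and is eliminated.
Round 3: Q 23, W 9. Q has a majority.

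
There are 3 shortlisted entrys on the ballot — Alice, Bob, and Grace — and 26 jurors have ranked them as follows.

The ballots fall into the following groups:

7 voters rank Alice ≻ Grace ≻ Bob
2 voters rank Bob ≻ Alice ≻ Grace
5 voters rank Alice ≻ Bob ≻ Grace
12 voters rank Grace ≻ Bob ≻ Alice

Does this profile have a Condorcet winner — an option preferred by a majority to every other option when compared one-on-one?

Head-to-head results (26 voters total):
Alice vs Bob: Bob wins 14–12.
Alice vs Grace: Alice wins 14–12.
Bob vs Grace: Grace wins 19–7.
No candidate beats all others: Alice beats Grace beats Bob beats Alice, a majority cycle.

No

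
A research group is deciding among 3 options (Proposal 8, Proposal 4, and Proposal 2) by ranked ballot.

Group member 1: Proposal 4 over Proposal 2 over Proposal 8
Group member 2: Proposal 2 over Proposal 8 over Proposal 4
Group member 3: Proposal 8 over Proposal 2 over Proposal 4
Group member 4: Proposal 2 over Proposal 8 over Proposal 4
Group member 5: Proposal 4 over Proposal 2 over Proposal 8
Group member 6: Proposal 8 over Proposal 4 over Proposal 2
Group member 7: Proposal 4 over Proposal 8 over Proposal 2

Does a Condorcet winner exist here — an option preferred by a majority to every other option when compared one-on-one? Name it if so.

There is no Condorcet winner

Head-to-head results (7 voters total):
Proposal 8 vs Proposal 4: Proposal 8 wins 4–3.
Proposal 8 vs Proposal 2: Proposal 2 wins 4–3.
Proposal 4 vs Proposal 2: Proposal 4 wins 4–3.
No candidate beats all others: Proposal 8 beats Proposal 4 beats Proposal 2 beats Proposal 8, a majority cycle.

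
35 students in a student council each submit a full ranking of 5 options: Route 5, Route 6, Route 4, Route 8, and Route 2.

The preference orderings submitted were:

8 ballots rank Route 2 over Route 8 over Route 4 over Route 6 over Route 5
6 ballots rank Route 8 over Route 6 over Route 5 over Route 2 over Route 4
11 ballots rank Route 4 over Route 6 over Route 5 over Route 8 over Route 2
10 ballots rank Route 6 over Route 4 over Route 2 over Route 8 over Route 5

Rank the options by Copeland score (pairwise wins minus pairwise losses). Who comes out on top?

Route 4

Pairwise results:
  Route 5 vs Route 6: Route 6 wins 35–0.
  Route 5 vs Route 4: Route 4 wins 29–6.
  Route 5 vs Route 8: Route 8 wins 24–11.
  Route 5 vs Route 2: Route 2 wins 18–17.
  Route 6 vs Route 4: Route 4 wins 19–16.
  Route 6 vs Route 8: Route 6 wins 21–14.
  Route 6 vs Route 2: Route 6 wins 27–8.
  Route 4 vs Route 8: Route 4 wins 21–14.
  Route 4 vs Route 2: Route 4 wins 21–14.
  Route 8 vs Route 2: Route 2 wins 18–17.
Copeland scores (wins − losses):
  Route 5: 0 − 4 = -4
  Route 6: 3 − 1 = 2
  Route 4: 4 − 0 = 4
  Route 8: 1 − 3 = -2
  Route 2: 2 − 2 = 0
Route 4 has the best Copeland score.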